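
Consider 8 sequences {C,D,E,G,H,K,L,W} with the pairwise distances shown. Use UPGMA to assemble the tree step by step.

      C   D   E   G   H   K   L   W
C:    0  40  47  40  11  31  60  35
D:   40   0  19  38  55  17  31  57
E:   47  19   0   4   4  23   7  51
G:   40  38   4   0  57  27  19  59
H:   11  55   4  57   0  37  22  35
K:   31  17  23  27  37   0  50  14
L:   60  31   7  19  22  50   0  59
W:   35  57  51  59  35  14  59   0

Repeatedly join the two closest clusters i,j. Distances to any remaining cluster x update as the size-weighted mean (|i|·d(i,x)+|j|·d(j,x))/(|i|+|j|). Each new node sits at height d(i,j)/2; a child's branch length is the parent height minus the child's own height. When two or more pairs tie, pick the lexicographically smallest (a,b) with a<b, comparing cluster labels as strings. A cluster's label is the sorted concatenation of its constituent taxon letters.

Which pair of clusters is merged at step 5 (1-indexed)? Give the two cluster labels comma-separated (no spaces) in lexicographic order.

D,EGL

iteration 1: select E,G (d=4); attach at lengths (2, 2); label the merged cluster EG
  updated: d(C,EG)=87/2, d(D,EG)=57/2, d(EG,H)=61/2, d(EG,K)=25, d(EG,L)=13, d(EG,W)=55
iteration 2: select C,H (d=11); attach at lengths (11/2, 11/2); label the merged cluster CH
  updated: d(CH,D)=95/2, d(CH,EG)=37, d(CH,K)=34, d(CH,L)=41, d(CH,W)=35
iteration 3: select EG,L (d=13); attach at lengths (9/2, 13/2); label the merged cluster EGL
  updated: d(CH,EGL)=115/3, d(D,EGL)=88/3, d(EGL,K)=100/3, d(EGL,W)=169/3
iteration 4: select K,W (d=14); attach at lengths (7, 7); label the merged cluster KW
  updated: d(CH,KW)=69/2, d(D,KW)=37, d(EGL,KW)=269/6
iteration 5: select D,EGL (d=88/3); attach at lengths (44/3, 49/6); label the merged cluster DEGL
  updated: d(CH,DEGL)=325/8, d(DEGL,KW)=343/8
iteration 6: select CH,KW (d=69/2); attach at lengths (47/4, 41/4); label the merged cluster CHKW
  updated: d(CHKW,DEGL)=167/4
iteration 7: select CHKW,DEGL (d=167/4); attach at lengths (29/8, 149/24); label the merged cluster CDEGHKLW
final tree: (((C:11/2,H:11/2):47/4,(K:7,W:7):41/4):29/8,(D:44/3,((E:2,G:2):9/2,L:13/2):49/6):149/24)
total length: 284/3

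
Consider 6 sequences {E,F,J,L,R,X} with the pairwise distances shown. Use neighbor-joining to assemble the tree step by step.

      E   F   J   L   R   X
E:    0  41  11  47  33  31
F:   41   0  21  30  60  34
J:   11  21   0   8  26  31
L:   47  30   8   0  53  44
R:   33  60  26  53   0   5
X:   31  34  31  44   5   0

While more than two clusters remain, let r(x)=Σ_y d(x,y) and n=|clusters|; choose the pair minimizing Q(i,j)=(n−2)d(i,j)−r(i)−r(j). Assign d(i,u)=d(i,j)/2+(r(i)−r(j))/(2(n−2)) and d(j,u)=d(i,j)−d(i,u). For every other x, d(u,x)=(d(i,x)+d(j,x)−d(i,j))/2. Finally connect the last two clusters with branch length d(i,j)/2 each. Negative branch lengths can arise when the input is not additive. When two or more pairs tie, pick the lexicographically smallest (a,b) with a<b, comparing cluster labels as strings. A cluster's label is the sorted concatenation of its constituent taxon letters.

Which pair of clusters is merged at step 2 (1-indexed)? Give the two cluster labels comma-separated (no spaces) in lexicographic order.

step 1: merge (R,X) at d=5, Q=-302; branch lengths R→13/2, X→-3/2; new cluster RX
  updated: d(E,RX)=59/2, d(F,RX)=89/2, d(J,RX)=26, d(L,RX)=46
step 2: merge (E,RX) at d=59/2, Q=-186; branch lengths E→71/6, RX→53/3; new cluster ERX
  updated: d(ERX,F)=28, d(ERX,J)=15/4, d(ERX,L)=127/4
step 3: merge (ERX,J) at d=15/4, Q=-355/4; branch lengths ERX→153/16, J→-93/16; new cluster EJRX
  updated: d(EJRX,F)=181/8, d(EJRX,L)=18
step 4: merge (EJRX,F) at d=181/8, Q=-565/8; branch lengths EJRX→85/16, F→277/16; new cluster EFJRX
  updated: d(EFJRX,L)=203/16
step 5: merge (EFJRX,L) at d=203/16; branch lengths EFJRX→203/32, L→203/32; new cluster EFJLRX
final tree: ((((E:71/6,(R:13/2,X:-3/2):53/3):153/16,J:-93/16):85/16,F:277/16):203/32,L:203/32)
total length: 1177/16

E,RX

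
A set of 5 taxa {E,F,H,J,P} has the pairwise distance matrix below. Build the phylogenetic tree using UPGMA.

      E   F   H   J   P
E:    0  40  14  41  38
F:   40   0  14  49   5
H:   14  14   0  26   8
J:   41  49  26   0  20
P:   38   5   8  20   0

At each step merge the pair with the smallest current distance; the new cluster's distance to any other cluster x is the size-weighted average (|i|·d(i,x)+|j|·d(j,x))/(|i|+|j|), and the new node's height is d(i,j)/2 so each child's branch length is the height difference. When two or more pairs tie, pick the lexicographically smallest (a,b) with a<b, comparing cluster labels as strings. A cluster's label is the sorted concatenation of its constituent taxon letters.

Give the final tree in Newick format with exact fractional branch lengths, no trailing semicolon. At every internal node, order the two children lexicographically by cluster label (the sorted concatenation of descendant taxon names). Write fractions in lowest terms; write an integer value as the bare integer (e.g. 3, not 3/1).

((E:46/3,((F:5/2,P:5/2):3,H:11/2):59/6):5/3,J:17)

1. join F+P (d=5) ⇒ FP; edges |F|=5/2, |P|=5/2
  updated: d(E,FP)=39, d(FP,H)=11, d(FP,J)=69/2
2. join FP+H (d=11) ⇒ FHP; edges |FP|=3, |H|=11/2
  updated: d(E,FHP)=92/3, d(FHP,J)=95/3
3. join E+FHP (d=92/3) ⇒ EFHP; edges |E|=46/3, |FHP|=59/6
  updated: d(EFHP,J)=34
4. join EFHP+J (d=34) ⇒ EFHJP; edges |EFHP|=5/3, |J|=17
final tree: ((E:46/3,((F:5/2,P:5/2):3,H:11/2):59/6):5/3,J:17)
total length: 172/3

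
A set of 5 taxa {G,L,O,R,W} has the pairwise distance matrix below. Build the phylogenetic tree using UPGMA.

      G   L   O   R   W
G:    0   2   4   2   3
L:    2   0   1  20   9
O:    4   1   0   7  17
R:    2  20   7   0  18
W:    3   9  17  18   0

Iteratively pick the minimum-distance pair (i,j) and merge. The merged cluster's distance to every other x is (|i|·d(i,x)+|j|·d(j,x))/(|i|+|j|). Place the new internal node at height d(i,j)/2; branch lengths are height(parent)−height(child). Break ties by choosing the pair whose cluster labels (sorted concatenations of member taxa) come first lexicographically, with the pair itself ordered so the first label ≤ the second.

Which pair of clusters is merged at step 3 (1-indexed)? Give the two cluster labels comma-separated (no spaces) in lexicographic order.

1. join L+O (d=1) ⇒ LO; edges |L|=1/2, |O|=1/2
  updated: d(G,LO)=3, d(LO,R)=27/2, d(LO,W)=13
2. join G+R (d=2) ⇒ GR; edges |G|=1, |R|=1
  updated: d(GR,LO)=33/4, d(GR,W)=21/2
3. join GR+LO (d=33/4) ⇒ GLOR; edges |GR|=25/8, |LO|=29/8
  updated: d(GLOR,W)=47/4
4. join GLOR+W (d=47/4) ⇒ GLORW; edges |GLOR|=7/4, |W|=47/8
final tree: (((G:1,R:1):25/8,(L:1/2,O:1/2):29/8):7/4,W:47/8)
total length: 139/8

GR,LO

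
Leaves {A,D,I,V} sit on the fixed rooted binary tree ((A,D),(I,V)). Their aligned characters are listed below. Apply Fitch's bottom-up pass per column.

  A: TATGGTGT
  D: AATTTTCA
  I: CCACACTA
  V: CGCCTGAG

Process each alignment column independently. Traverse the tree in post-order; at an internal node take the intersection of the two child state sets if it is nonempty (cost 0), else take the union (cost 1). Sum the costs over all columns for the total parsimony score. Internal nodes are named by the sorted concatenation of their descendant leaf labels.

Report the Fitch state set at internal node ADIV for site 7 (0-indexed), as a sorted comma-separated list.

AD@0: {T} ∪ {A} = {A,T} (union, +1)
IV@0: {C} ∩ {C} = {C} (intersection, +0)
ADIV@0: {A,T} ∪ {C} = {A,C,T} (union, +1)
AD@1: {A} ∩ {A} = {A} (intersection, +0)
IV@1: {C} ∪ {G} = {C,G} (union, +1)
ADIV@1: {A} ∪ {C,G} = {A,C,G} (union, +1)
AD@2: {T} ∩ {T} = {T} (intersection, +0)
IV@2: {A} ∪ {C} = {A,C} (union, +1)
ADIV@2: {T} ∪ {A,C} = {A,C,T} (union, +1)
AD@3: {G} ∪ {T} = {G,T} (union, +1)
IV@3: {C} ∩ {C} = {C} (intersection, +0)
ADIV@3: {G,T} ∪ {C} = {C,G,T} (union, +1)
AD@4: {G} ∪ {T} = {G,T} (union, +1)
IV@4: {A} ∪ {T} = {A,T} (union, +1)
ADIV@4: {G,T} ∩ {A,T} = {T} (intersection, +0)
AD@5: {T} ∩ {T} = {T} (intersection, +0)
IV@5: {C} ∪ {G} = {C,G} (union, +1)
ADIV@5: {T} ∪ {C,G} = {C,G,T} (union, +1)
AD@6: {G} ∪ {C} = {C,G} (union, +1)
IV@6: {T} ∪ {A} = {A,T} (union, +1)
ADIV@6: {C,G} ∪ {A,T} = {A,C,G,T} (union, +1)
AD@7: {T} ∪ {A} = {A,T} (union, +1)
IV@7: {A} ∪ {G} = {A,G} (union, +1)
ADIV@7: {A,T} ∩ {A,G} = {A} (intersection, +0)
per-site changes: [2, 2, 2, 2, 2, 2, 3, 2]; total = 17

A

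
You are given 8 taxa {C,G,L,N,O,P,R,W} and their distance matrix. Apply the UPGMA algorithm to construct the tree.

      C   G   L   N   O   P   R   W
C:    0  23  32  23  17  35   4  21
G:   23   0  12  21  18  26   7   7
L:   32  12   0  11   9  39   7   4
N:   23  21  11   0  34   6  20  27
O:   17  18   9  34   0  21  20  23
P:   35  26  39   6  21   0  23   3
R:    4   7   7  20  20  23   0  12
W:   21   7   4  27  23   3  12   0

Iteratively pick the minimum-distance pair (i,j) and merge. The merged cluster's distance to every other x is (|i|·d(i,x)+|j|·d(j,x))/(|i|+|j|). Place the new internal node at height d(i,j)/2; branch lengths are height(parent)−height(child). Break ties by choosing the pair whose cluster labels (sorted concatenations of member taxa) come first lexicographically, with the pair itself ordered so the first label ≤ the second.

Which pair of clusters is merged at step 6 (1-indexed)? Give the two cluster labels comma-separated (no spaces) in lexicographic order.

CGR,LO

iteration 1: select P,W (d=3); attach at lengths (3/2, 3/2); label the merged cluster PW
  updated: d(C,PW)=28, d(G,PW)=33/2, d(L,PW)=43/2, d(N,PW)=33/2, d(O,PW)=22, d(PW,R)=35/2
iteration 2: select C,R (d=4); attach at lengths (2, 2); label the merged cluster CR
  updated: d(CR,G)=15, d(CR,L)=39/2, d(CR,N)=43/2, d(CR,O)=37/2, d(CR,PW)=91/4
iteration 3: select L,O (d=9); attach at lengths (9/2, 9/2); label the merged cluster LO
  updated: d(CR,LO)=19, d(G,LO)=15, d(LO,N)=45/2, d(LO,PW)=87/4
iteration 4: select CR,G (d=15); attach at lengths (11/2, 15/2); label the merged cluster CGR
  updated: d(CGR,LO)=53/3, d(CGR,N)=64/3, d(CGR,PW)=62/3
iteration 5: select N,PW (d=33/2); attach at lengths (33/4, 27/4); label the merged cluster NPW
  updated: d(CGR,NPW)=188/9, d(LO,NPW)=22
iteration 6: select CGR,LO (d=53/3); attach at lengths (4/3, 13/3); label the merged cluster CGLOR
  updated: d(CGLOR,NPW)=64/3
iteration 7: select CGLOR,NPW (d=64/3); attach at lengths (11/6, 29/12); label the merged cluster CGLNOPRW
final tree: ((((C:2,R:2):11/2,G:15/2):4/3,(L:9/2,O:9/2):13/3):11/6,(N:33/4,(P:3/2,W:3/2):27/4):29/12)
total length: 647/12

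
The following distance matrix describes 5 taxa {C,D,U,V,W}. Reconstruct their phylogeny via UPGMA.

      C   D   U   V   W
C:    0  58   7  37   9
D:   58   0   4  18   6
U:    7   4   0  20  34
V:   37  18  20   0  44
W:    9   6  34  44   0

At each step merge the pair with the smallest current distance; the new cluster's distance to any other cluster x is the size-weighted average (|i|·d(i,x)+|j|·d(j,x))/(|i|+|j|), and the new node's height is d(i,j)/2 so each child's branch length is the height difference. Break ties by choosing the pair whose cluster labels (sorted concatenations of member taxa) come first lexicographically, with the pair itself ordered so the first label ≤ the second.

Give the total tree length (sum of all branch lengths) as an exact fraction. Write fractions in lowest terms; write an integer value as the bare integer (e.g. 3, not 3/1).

47

iteration 1: select D,U (d=4); attach at lengths (2, 2); label the merged cluster DU
  updated: d(C,DU)=65/2, d(DU,V)=19, d(DU,W)=20
iteration 2: select C,W (d=9); attach at lengths (9/2, 9/2); label the merged cluster CW
  updated: d(CW,DU)=105/4, d(CW,V)=81/2
iteration 3: select DU,V (d=19); attach at lengths (15/2, 19/2); label the merged cluster DUV
  updated: d(CW,DUV)=31
iteration 4: select CW,DUV (d=31); attach at lengths (11, 6); label the merged cluster CDUVW
final tree: ((C:9/2,W:9/2):11,((D:2,U:2):15/2,V:19/2):6)
total length: 47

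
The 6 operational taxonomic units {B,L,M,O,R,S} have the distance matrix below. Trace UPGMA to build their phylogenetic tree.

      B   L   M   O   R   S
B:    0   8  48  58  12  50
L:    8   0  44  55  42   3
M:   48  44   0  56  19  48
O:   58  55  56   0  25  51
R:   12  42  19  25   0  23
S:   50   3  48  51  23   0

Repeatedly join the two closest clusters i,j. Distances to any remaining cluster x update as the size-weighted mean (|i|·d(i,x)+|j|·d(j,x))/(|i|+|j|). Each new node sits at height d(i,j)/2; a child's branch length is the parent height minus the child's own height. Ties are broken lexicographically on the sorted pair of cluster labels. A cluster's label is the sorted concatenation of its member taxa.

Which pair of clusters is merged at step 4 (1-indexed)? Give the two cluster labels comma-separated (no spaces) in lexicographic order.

BLRS,M

1. join L+S (d=3) ⇒ LS; edges |L|=3/2, |S|=3/2
  updated: d(B,LS)=29, d(LS,M)=46, d(LS,O)=53, d(LS,R)=65/2
2. join B+R (d=12) ⇒ BR; edges |B|=6, |R|=6
  updated: d(BR,LS)=123/4, d(BR,M)=67/2, d(BR,O)=83/2
3. join BR+LS (d=123/4) ⇒ BLRS; edges |BR|=75/8, |LS|=111/8
  updated: d(BLRS,M)=159/4, d(BLRS,O)=189/4
4. join BLRS+M (d=159/4) ⇒ BLMRS; edges |BLRS|=9/2, |M|=159/8
  updated: d(BLMRS,O)=49
5. join BLMRS+O (d=49) ⇒ BLMORS; edges |BLMRS|=37/8, |O|=49/2
final tree: ((((B:6,R:6):75/8,(L:3/2,S:3/2):111/8):9/2,M:159/8):37/8,O:49/2)
total length: 367/4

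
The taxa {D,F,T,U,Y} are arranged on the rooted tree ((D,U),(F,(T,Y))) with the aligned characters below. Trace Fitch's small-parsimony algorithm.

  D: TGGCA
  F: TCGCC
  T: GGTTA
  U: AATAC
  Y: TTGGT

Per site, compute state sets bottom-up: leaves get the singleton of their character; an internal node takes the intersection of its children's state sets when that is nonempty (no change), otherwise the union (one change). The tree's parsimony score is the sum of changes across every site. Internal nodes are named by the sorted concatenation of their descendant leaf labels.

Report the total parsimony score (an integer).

13

site 0, node DU: D={T} ∪ U={A} → {A,T} (+1)
site 0, node TY: T={G} ∪ Y={T} → {G,T} (+1)
site 0, node FTY: F={T} ∩ TY={G,T} → {T} (+0)
site 0, node DFTUY: DU={A,T} ∩ FTY={T} → {T} (+0)
site 1, node DU: D={G} ∪ U={A} → {A,G} (+1)
site 1, node TY: T={G} ∪ Y={T} → {G,T} (+1)
site 1, node FTY: F={C} ∪ TY={G,T} → {C,G,T} (+1)
site 1, node DFTUY: DU={A,G} ∩ FTY={C,G,T} → {G} (+0)
site 2, node DU: D={G} ∪ U={T} → {G,T} (+1)
site 2, node TY: T={T} ∪ Y={G} → {G,T} (+1)
site 2, node FTY: F={G} ∩ TY={G,T} → {G} (+0)
site 2, node DFTUY: DU={G,T} ∩ FTY={G} → {G} (+0)
site 3, node DU: D={C} ∪ U={A} → {A,C} (+1)
site 3, node TY: T={T} ∪ Y={G} → {G,T} (+1)
site 3, node FTY: F={C} ∪ TY={G,T} → {C,G,T} (+1)
site 3, node DFTUY: DU={A,C} ∩ FTY={C,G,T} → {C} (+0)
site 4, node DU: D={A} ∪ U={C} → {A,C} (+1)
site 4, node TY: T={A} ∪ Y={T} → {A,T} (+1)
site 4, node FTY: F={C} ∪ TY={A,T} → {A,C,T} (+1)
site 4, node DFTUY: DU={A,C} ∩ FTY={A,C,T} → {A,C} (+0)
per-site changes: [2, 3, 2, 3, 3]; total = 13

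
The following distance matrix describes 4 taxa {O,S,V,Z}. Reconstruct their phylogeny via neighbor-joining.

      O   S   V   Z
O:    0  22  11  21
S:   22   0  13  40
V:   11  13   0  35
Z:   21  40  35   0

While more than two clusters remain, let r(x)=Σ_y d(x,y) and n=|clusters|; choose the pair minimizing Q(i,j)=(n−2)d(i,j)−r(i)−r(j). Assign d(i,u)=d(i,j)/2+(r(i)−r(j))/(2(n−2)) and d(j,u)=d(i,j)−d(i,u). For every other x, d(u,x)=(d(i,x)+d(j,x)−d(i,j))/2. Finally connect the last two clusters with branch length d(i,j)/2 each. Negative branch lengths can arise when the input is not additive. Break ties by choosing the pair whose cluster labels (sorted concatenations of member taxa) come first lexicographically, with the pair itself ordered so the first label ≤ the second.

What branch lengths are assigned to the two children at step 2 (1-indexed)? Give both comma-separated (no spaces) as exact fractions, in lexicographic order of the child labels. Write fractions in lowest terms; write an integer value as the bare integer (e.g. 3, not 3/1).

step 1: merge (O,Z) at d=21, Q=-108; branch lengths O→0, Z→21; new cluster OZ
  updated: d(OZ,S)=41/2, d(OZ,V)=25/2
step 2: merge (OZ,S) at d=41/2, Q=-46; branch lengths OZ→10, S→21/2; new cluster OSZ
  updated: d(OSZ,V)=5/2
step 3: merge (OSZ,V) at d=5/2; branch lengths OSZ→5/4, V→5/4; new cluster OSVZ
final tree: (((O:0,Z:21):10,S:21/2):5/4,V:5/4)
total length: 44

10,21/2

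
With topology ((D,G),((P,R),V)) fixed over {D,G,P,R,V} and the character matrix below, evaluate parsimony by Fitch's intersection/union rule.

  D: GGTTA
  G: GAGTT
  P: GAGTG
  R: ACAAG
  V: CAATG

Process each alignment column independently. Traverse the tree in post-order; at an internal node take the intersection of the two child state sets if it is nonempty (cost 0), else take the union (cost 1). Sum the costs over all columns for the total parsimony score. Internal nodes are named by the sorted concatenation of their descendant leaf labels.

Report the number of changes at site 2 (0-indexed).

3

DG@0: {G} ∩ {G} = {G} (intersection, +0)
PR@0: {G} ∪ {A} = {A,G} (union, +1)
PRV@0: {A,G} ∪ {C} = {A,C,G} (union, +1)
DGPRV@0: {G} ∩ {A,C,G} = {G} (intersection, +0)
DG@1: {G} ∪ {A} = {A,G} (union, +1)
PR@1: {A} ∪ {C} = {A,C} (union, +1)
PRV@1: {A,C} ∩ {A} = {A} (intersection, +0)
DGPRV@1: {A,G} ∩ {A} = {A} (intersection, +0)
DG@2: {T} ∪ {G} = {G,T} (union, +1)
PR@2: {G} ∪ {A} = {A,G} (union, +1)
PRV@2: {A,G} ∩ {A} = {A} (intersection, +0)
DGPRV@2: {G,T} ∪ {A} = {A,G,T} (union, +1)
DG@3: {T} ∩ {T} = {T} (intersection, +0)
PR@3: {T} ∪ {A} = {A,T} (union, +1)
PRV@3: {A,T} ∩ {T} = {T} (intersection, +0)
DGPRV@3: {T} ∩ {T} = {T} (intersection, +0)
DG@4: {A} ∪ {T} = {A,T} (union, +1)
PR@4: {G} ∩ {G} = {G} (intersection, +0)
PRV@4: {G} ∩ {G} = {G} (intersection, +0)
DGPRV@4: {A,T} ∪ {G} = {A,G,T} (union, +1)
per-site changes: [2, 2, 3, 1, 2]; total = 10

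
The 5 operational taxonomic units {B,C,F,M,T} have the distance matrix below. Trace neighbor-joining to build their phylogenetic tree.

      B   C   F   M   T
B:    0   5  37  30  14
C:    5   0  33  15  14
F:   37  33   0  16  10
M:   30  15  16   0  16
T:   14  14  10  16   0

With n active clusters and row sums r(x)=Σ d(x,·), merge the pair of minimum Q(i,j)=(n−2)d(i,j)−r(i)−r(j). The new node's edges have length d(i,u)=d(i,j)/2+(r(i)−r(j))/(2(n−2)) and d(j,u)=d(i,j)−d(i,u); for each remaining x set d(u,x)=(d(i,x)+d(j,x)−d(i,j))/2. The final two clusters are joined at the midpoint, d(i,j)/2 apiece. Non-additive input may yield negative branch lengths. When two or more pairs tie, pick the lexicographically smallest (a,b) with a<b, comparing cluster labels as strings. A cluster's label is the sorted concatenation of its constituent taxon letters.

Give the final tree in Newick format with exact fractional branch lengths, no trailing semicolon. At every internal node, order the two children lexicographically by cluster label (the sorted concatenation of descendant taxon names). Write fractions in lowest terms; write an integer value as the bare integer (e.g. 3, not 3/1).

iteration 1: select B,C (d=5, Q=-138); attach at lengths (17/3, -2/3); label the merged cluster BC
  updated: d(BC,F)=65/2, d(BC,M)=20, d(BC,T)=23/2
iteration 2: select BC,T (d=23/2, Q=-157/2); attach at lengths (99/8, -7/8); label the merged cluster BCT
  updated: d(BCT,F)=31/2, d(BCT,M)=49/4
iteration 3: select BCT,F (d=31/2, Q=-175/4); attach at lengths (47/8, 77/8); label the merged cluster BCFT
  updated: d(BCFT,M)=51/8
iteration 4: select BCFT,M (d=51/8); attach at lengths (51/16, 51/16); label the merged cluster BCFMT
final tree: ((((B:17/3,C:-2/3):99/8,T:-7/8):47/8,F:77/8):51/16,M:51/16)
total length: 307/8

((((B:17/3,C:-2/3):99/8,T:-7/8):47/8,F:77/8):51/16,M:51/16)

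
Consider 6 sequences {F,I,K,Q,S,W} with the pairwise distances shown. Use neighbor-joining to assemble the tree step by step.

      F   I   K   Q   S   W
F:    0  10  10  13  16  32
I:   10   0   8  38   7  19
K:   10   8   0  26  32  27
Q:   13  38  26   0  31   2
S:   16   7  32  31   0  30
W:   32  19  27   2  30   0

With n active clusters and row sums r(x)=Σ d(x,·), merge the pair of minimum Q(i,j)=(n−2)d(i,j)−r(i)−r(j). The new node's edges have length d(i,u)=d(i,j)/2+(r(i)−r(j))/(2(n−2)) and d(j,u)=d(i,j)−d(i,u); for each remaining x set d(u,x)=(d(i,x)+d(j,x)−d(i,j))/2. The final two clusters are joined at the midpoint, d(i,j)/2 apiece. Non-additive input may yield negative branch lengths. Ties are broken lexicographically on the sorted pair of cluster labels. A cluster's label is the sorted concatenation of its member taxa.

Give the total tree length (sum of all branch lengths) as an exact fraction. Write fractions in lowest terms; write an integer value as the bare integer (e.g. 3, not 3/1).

179/4

1. join Q+W (d=2, Q=-212) ⇒ QW; edges |Q|=1, |W|=1
  updated: d(F,QW)=43/2, d(I,QW)=55/2, d(K,QW)=51/2, d(QW,S)=59/2
2. join I+S (d=7, Q=-116) ⇒ IS; edges |I|=-11/6, |S|=53/6
  updated: d(F,IS)=19/2, d(IS,K)=33/2, d(IS,QW)=25
3. join F+IS (d=19/2, Q=-73) ⇒ FIS; edges |F|=9/4, |IS|=29/4
  updated: d(FIS,K)=17/2, d(FIS,QW)=37/2
4. join FIS+K (d=17/2, Q=-105/2) ⇒ FIKS; edges |FIS|=3/4, |K|=31/4
  updated: d(FIKS,QW)=71/4
5. join FIKS+QW (d=71/4) ⇒ FIKQSW; edges |FIKS|=71/8, |QW|=71/8
final tree: (((F:9/4,(I:-11/6,S:53/6):29/4):3/4,K:31/4):71/8,(Q:1,W:1):71/8)
total length: 179/4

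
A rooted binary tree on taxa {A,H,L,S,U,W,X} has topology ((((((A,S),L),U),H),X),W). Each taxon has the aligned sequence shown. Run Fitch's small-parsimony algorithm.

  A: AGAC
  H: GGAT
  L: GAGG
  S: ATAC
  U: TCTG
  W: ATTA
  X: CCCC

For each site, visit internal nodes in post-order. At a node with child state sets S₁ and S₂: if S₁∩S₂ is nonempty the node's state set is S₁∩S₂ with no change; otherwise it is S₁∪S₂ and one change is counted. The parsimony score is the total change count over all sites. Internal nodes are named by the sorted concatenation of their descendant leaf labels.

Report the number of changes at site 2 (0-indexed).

[col 0] AS: children A:{A}, S:{A} ∩→ {A}; cost 0
[col 0] ALS: children AS:{A}, L:{G} ∪→ {A,G}; cost 1
[col 0] ALSU: children ALS:{A,G}, U:{T} ∪→ {A,G,T}; cost 1
[col 0] AHLSU: children ALSU:{A,G,T}, H:{G} ∩→ {G}; cost 0
[col 0] AHLSUX: children AHLSU:{G}, X:{C} ∪→ {C,G}; cost 1
[col 0] AHLSUWX: children AHLSUX:{C,G}, W:{A} ∪→ {A,C,G}; cost 1
[col 1] AS: children A:{G}, S:{T} ∪→ {G,T}; cost 1
[col 1] ALS: children AS:{G,T}, L:{A} ∪→ {A,G,T}; cost 1
[col 1] ALSU: children ALS:{A,G,T}, U:{C} ∪→ {A,C,G,T}; cost 1
[col 1] AHLSU: children ALSU:{A,C,G,T}, H:{G} ∩→ {G}; cost 0
[col 1] AHLSUX: children AHLSU:{G}, X:{C} ∪→ {C,G}; cost 1
[col 1] AHLSUWX: children AHLSUX:{C,G}, W:{T} ∪→ {C,G,T}; cost 1
[col 2] AS: children A:{A}, S:{A} ∩→ {A}; cost 0
[col 2] ALS: children AS:{A}, L:{G} ∪→ {A,G}; cost 1
[col 2] ALSU: children ALS:{A,G}, U:{T} ∪→ {A,G,T}; cost 1
[col 2] AHLSU: children ALSU:{A,G,T}, H:{A} ∩→ {A}; cost 0
[col 2] AHLSUX: children AHLSU:{A}, X:{C} ∪→ {A,C}; cost 1
[col 2] AHLSUWX: children AHLSUX:{A,C}, W:{T} ∪→ {A,C,T}; cost 1
[col 3] AS: children A:{C}, S:{C} ∩→ {C}; cost 0
[col 3] ALS: children AS:{C}, L:{G} ∪→ {C,G}; cost 1
[col 3] ALSU: children ALS:{C,G}, U:{G} ∩→ {G}; cost 0
[col 3] AHLSU: children ALSU:{G}, H:{T} ∪→ {G,T}; cost 1
[col 3] AHLSUX: children AHLSU:{G,T}, X:{C} ∪→ {C,G,T}; cost 1
[col 3] AHLSUWX: children AHLSUX:{C,G,T}, W:{A} ∪→ {A,C,G,T}; cost 1
per-site changes: [4, 5, 4, 4]; total = 17

4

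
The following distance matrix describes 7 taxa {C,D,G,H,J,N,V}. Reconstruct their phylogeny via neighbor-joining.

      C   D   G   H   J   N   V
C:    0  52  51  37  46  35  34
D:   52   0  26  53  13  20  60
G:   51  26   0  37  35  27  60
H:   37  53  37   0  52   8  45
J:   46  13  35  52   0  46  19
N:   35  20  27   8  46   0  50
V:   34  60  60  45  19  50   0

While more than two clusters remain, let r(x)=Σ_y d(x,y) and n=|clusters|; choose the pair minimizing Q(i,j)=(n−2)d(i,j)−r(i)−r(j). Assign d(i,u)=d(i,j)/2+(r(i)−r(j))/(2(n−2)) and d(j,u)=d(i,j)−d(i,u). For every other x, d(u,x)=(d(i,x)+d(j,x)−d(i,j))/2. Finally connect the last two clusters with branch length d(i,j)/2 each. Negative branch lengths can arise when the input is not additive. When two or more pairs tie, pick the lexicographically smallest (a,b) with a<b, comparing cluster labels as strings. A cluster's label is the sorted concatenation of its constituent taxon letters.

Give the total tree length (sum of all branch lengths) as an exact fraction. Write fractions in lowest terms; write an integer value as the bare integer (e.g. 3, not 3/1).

1729/16

iteration 1: select J,V (d=19, Q=-384); attach at lengths (19/5, 76/5); label the merged cluster JV
  updated: d(C,JV)=61/2, d(D,JV)=27, d(G,JV)=38, d(H,JV)=39, d(JV,N)=77/2
iteration 2: select H,N (d=8, Q=-541/2); attach at lengths (155/16, -27/16); label the merged cluster HN
  updated: d(C,HN)=32, d(D,HN)=65/2, d(G,HN)=28, d(HN,JV)=139/4
iteration 3: select C,JV (d=61/2, Q=-817/4); attach at lengths (169/8, 75/8); label the merged cluster CJV
  updated: d(CJV,D)=97/4, d(CJV,G)=117/4, d(CJV,HN)=145/8
iteration 4: select CJV,HN (d=145/8, Q=-114); attach at lengths (117/16, 173/16); label the merged cluster CHJNV
  updated: d(CHJNV,D)=309/16, d(CHJNV,G)=313/16
iteration 5: select CHJNV,D (d=309/16, Q=-519/8); attach at lengths (103/16, 103/8); label the merged cluster CDHJNV
  updated: d(CDHJNV,G)=105/8
iteration 6: select CDHJNV,G (d=105/8); attach at lengths (105/16, 105/16); label the merged cluster CDGHJNV
final tree: ((((C:169/8,(J:19/5,V:76/5):75/8):117/16,(H:155/16,N:-27/16):173/16):103/16,D:103/8):105/16,G:105/16)
total length: 1729/16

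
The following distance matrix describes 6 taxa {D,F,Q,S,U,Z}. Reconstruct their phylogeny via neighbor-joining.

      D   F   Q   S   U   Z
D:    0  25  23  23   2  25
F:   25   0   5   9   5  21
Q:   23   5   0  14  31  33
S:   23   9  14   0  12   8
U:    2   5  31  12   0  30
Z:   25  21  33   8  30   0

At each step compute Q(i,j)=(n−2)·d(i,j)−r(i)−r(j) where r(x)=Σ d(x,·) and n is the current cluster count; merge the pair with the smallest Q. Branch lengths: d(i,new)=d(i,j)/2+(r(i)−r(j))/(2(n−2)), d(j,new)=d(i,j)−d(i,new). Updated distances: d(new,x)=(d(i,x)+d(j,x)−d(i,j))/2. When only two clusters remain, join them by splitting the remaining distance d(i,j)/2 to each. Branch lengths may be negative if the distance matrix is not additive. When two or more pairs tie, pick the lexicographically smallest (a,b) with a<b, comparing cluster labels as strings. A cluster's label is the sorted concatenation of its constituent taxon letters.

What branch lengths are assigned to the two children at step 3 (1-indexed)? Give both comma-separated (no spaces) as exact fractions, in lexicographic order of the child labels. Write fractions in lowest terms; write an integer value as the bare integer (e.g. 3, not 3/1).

89/8,51/8

iteration 1: select D,U (d=2, Q=-170); attach at lengths (13/4, -5/4); label the merged cluster DU
  updated: d(DU,F)=14, d(DU,Q)=26, d(DU,S)=33/2, d(DU,Z)=53/2
iteration 2: select F,Q (d=5, Q=-112); attach at lengths (-7/3, 22/3); label the merged cluster FQ
  updated: d(DU,FQ)=35/2, d(FQ,S)=9, d(FQ,Z)=49/2
iteration 3: select DU,FQ (d=35/2, Q=-153/2); attach at lengths (89/8, 51/8); label the merged cluster DFQU
  updated: d(DFQU,S)=4, d(DFQU,Z)=67/4
iteration 4: select DFQU,S (d=4, Q=-115/4); attach at lengths (51/8, -19/8); label the merged cluster DFQSU
  updated: d(DFQSU,Z)=83/8
iteration 5: select DFQSU,Z (d=83/8); attach at lengths (83/16, 83/16); label the merged cluster DFQSUZ
final tree: ((((D:13/4,U:-5/4):89/8,(F:-7/3,Q:22/3):51/8):51/8,S:-19/8):83/16,Z:83/16)
total length: 311/8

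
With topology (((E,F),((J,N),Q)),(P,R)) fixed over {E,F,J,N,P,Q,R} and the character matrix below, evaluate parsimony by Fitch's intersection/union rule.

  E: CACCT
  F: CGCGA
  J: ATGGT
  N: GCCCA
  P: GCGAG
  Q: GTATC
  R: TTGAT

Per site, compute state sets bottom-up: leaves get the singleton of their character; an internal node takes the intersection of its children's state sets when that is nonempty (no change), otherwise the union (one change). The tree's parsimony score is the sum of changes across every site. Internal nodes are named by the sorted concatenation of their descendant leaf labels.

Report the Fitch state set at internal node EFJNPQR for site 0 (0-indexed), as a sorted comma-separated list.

[col 0] EF: children E:{C}, F:{C} ∩→ {C}; cost 0
[col 0] JN: children J:{A}, N:{G} ∪→ {A,G}; cost 1
[col 0] JNQ: children JN:{A,G}, Q:{G} ∩→ {G}; cost 0
[col 0] EFJNQ: children EF:{C}, JNQ:{G} ∪→ {C,G}; cost 1
[col 0] PR: children P:{G}, R:{T} ∪→ {G,T}; cost 1
[col 0] EFJNPQR: children EFJNQ:{C,G}, PR:{G,T} ∩→ {G}; cost 0
[col 1] EF: children E:{A}, F:{G} ∪→ {A,G}; cost 1
[col 1] JN: children J:{T}, N:{C} ∪→ {C,T}; cost 1
[col 1] JNQ: children JN:{C,T}, Q:{T} ∩→ {T}; cost 0
[col 1] EFJNQ: children EF:{A,G}, JNQ:{T} ∪→ {A,G,T}; cost 1
[col 1] PR: children P:{C}, R:{T} ∪→ {C,T}; cost 1
[col 1] EFJNPQR: children EFJNQ:{A,G,T}, PR:{C,T} ∩→ {T}; cost 0
[col 2] EF: children E:{C}, F:{C} ∩→ {C}; cost 0
[col 2] JN: children J:{G}, N:{C} ∪→ {C,G}; cost 1
[col 2] JNQ: children JN:{C,G}, Q:{A} ∪→ {A,C,G}; cost 1
[col 2] EFJNQ: children EF:{C}, JNQ:{A,C,G} ∩→ {C}; cost 0
[col 2] PR: children P:{G}, R:{G} ∩→ {G}; cost 0
[col 2] EFJNPQR: children EFJNQ:{C}, PR:{G} ∪→ {C,G}; cost 1
[col 3] EF: children E:{C}, F:{G} ∪→ {C,G}; cost 1
[col 3] JN: children J:{G}, N:{C} ∪→ {C,G}; cost 1
[col 3] JNQ: children JN:{C,G}, Q:{T} ∪→ {C,G,T}; cost 1
[col 3] EFJNQ: children EF:{C,G}, JNQ:{C,G,T} ∩→ {C,G}; cost 0
[col 3] PR: children P:{A}, R:{A} ∩→ {A}; cost 0
[col 3] EFJNPQR: children EFJNQ:{C,G}, PR:{A} ∪→ {A,C,G}; cost 1
[col 4] EF: children E:{T}, F:{A} ∪→ {A,T}; cost 1
[col 4] JN: children J:{T}, N:{A} ∪→ {A,T}; cost 1
[col 4] JNQ: children JN:{A,T}, Q:{C} ∪→ {A,C,T}; cost 1
[col 4] EFJNQ: children EF:{A,T}, JNQ:{A,C,T} ∩→ {A,T}; cost 0
[col 4] PR: children P:{G}, R:{T} ∪→ {G,T}; cost 1
[col 4] EFJNPQR: children EFJNQ:{A,T}, PR:{G,T} ∩→ {T}; cost 0
per-site changes: [3, 4, 3, 4, 4]; total = 18

G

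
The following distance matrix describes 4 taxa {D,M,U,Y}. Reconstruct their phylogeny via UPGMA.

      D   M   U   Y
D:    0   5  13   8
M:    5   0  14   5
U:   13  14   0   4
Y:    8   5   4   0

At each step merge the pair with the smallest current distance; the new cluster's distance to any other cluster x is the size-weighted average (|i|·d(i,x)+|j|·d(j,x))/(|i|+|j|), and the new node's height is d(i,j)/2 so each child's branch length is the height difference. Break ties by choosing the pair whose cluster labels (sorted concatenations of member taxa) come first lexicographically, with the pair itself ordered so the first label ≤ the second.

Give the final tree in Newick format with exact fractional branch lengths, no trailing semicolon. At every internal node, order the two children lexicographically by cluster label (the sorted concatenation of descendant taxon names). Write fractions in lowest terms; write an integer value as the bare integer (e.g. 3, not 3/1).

((D:5/2,M:5/2):5/2,(U:2,Y:2):3)

1. join U+Y (d=4) ⇒ UY; edges |U|=2, |Y|=2
  updated: d(D,UY)=21/2, d(M,UY)=19/2
2. join D+M (d=5) ⇒ DM; edges |D|=5/2, |M|=5/2
  updated: d(DM,UY)=10
3. join DM+UY (d=10) ⇒ DMUY; edges |DM|=5/2, |UY|=3
final tree: ((D:5/2,M:5/2):5/2,(U:2,Y:2):3)
total length: 29/2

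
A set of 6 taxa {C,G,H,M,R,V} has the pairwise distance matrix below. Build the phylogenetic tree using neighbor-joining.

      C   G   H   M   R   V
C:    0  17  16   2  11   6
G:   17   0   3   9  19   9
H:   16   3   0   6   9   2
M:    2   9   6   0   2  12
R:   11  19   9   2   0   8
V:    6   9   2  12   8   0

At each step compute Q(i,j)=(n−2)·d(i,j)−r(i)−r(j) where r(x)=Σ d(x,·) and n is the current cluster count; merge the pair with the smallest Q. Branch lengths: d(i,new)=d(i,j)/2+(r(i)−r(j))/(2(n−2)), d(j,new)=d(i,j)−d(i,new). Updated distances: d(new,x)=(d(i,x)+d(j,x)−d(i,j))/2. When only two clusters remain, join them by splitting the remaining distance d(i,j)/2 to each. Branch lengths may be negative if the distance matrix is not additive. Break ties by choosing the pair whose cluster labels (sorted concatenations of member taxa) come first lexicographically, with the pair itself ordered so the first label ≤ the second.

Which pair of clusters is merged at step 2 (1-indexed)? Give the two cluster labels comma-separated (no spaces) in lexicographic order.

iteration 1: select G,H (d=3, Q=-81); attach at lengths (33/8, -9/8); label the merged cluster GH
  updated: d(C,GH)=15, d(GH,M)=6, d(GH,R)=25/2, d(GH,V)=4
iteration 2: select GH,V (d=4, Q=-111/2); attach at lengths (13/4, 3/4); label the merged cluster GHV
  updated: d(C,GHV)=17/2, d(GHV,M)=7, d(GHV,R)=33/4
iteration 3: select C,M (d=2, Q=-57/2); attach at lengths (29/8, -13/8); label the merged cluster CM
  updated: d(CM,GHV)=27/4, d(CM,R)=11/2
iteration 4: select CM,GHV (d=27/4, Q=-41/2); attach at lengths (2, 19/4); label the merged cluster CGHMV
  updated: d(CGHMV,R)=7/2
iteration 5: select CGHMV,R (d=7/2); attach at lengths (7/4, 7/4); label the merged cluster CGHMRV
final tree: (((C:29/8,M:-13/8):2,((G:33/8,H:-9/8):13/4,V:3/4):19/4):7/4,R:7/4)
total length: 77/4

GH,V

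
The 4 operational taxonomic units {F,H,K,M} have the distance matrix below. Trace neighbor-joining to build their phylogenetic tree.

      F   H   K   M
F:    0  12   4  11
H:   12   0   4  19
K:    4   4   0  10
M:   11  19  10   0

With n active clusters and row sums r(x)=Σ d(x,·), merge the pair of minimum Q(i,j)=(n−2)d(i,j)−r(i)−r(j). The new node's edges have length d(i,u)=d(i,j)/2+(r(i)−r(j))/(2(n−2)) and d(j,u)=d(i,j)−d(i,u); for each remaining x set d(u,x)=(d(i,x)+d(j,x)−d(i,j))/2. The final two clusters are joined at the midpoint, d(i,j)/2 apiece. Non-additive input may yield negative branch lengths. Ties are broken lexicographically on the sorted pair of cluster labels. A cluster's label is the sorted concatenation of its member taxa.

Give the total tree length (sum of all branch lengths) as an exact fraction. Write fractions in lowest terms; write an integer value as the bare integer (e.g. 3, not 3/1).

1. join F+M (d=11, Q=-45) ⇒ FM; edges |F|=9/4, |M|=35/4
  updated: d(FM,H)=10, d(FM,K)=3/2
2. join FM+H (d=10, Q=-31/2) ⇒ FHM; edges |FM|=15/4, |H|=25/4
  updated: d(FHM,K)=-9/4
3. join FHM+K (d=-9/4) ⇒ FHKM; edges |FHM|=-9/8, |K|=-9/8
final tree: (((F:9/4,M:35/4):15/4,H:25/4):-9/8,K:-9/8)
total length: 75/4

75/4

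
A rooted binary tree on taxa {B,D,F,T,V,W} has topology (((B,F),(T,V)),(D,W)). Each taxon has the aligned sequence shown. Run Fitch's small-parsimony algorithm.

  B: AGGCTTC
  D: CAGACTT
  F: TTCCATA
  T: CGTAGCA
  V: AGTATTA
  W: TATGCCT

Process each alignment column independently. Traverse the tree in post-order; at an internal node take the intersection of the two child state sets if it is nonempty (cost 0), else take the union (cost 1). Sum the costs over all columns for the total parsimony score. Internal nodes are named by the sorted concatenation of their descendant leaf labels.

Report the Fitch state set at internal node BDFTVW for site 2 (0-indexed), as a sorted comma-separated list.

site 0, node BF: B={A} ∪ F={T} → {A,T} (+1)
site 0, node TV: T={C} ∪ V={A} → {A,C} (+1)
site 0, node BFTV: BF={A,T} ∩ TV={A,C} → {A} (+0)
site 0, node DW: D={C} ∪ W={T} → {C,T} (+1)
site 0, node BDFTVW: BFTV={A} ∪ DW={C,T} → {A,C,T} (+1)
site 1, node BF: B={G} ∪ F={T} → {G,T} (+1)
site 1, node TV: T={G} ∩ V={G} → {G} (+0)
site 1, node BFTV: BF={G,T} ∩ TV={G} → {G} (+0)
site 1, node DW: D={A} ∩ W={A} → {A} (+0)
site 1, node BDFTVW: BFTV={G} ∪ DW={A} → {A,G} (+1)
site 2, node BF: B={G} ∪ F={C} → {C,G} (+1)
site 2, node TV: T={T} ∩ V={T} → {T} (+0)
site 2, node BFTV: BF={C,G} ∪ TV={T} → {C,G,T} (+1)
site 2, node DW: D={G} ∪ W={T} → {G,T} (+1)
site 2, node BDFTVW: BFTV={C,G,T} ∩ DW={G,T} → {G,T} (+0)
site 3, node BF: B={C} ∩ F={C} → {C} (+0)
site 3, node TV: T={A} ∩ V={A} → {A} (+0)
site 3, node BFTV: BF={C} ∪ TV={A} → {A,C} (+1)
site 3, node DW: D={A} ∪ W={G} → {A,G} (+1)
site 3, node BDFTVW: BFTV={A,C} ∩ DW={A,G} → {A} (+0)
site 4, node BF: B={T} ∪ F={A} → {A,T} (+1)
site 4, node TV: T={G} ∪ V={T} → {G,T} (+1)
site 4, node BFTV: BF={A,T} ∩ TV={G,T} → {T} (+0)
site 4, node DW: D={C} ∩ W={C} → {C} (+0)
site 4, node BDFTVW: BFTV={T} ∪ DW={C} → {C,T} (+1)
site 5, node BF: B={T} ∩ F={T} → {T} (+0)
site 5, node TV: T={C} ∪ V={T} → {C,T} (+1)
site 5, node BFTV: BF={T} ∩ TV={C,T} → {T} (+0)
site 5, node DW: D={T} ∪ W={C} → {C,T} (+1)
site 5, node BDFTVW: BFTV={T} ∩ DW={C,T} → {T} (+0)
site 6, node BF: B={C} ∪ F={A} → {A,C} (+1)
site 6, node TV: T={A} ∩ V={A} → {A} (+0)
site 6, node BFTV: BF={A,C} ∩ TV={A} → {A} (+0)
site 6, node DW: D={T} ∩ W={T} → {T} (+0)
site 6, node BDFTVW: BFTV={A} ∪ DW={T} → {A,T} (+1)
per-site changes: [4, 2, 3, 2, 3, 2, 2]; total = 18

G,T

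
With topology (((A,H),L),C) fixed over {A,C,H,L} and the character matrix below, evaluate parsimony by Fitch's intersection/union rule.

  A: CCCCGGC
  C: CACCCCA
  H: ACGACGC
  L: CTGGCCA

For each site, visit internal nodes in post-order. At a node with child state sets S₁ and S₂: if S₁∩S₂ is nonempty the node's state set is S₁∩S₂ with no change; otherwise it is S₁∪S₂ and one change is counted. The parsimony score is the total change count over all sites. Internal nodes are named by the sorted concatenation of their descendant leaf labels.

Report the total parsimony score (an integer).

site 0, node AH: A={C} ∪ H={A} → {A,C} (+1)
site 0, node AHL: AH={A,C} ∩ L={C} → {C} (+0)
site 0, node ACHL: AHL={C} ∩ C={C} → {C} (+0)
site 1, node AH: A={C} ∩ H={C} → {C} (+0)
site 1, node AHL: AH={C} ∪ L={T} → {C,T} (+1)
site 1, node ACHL: AHL={C,T} ∪ C={A} → {A,C,T} (+1)
site 2, node AH: A={C} ∪ H={G} → {C,G} (+1)
site 2, node AHL: AH={C,G} ∩ L={G} → {G} (+0)
site 2, node ACHL: AHL={G} ∪ C={C} → {C,G} (+1)
site 3, node AH: A={C} ∪ H={A} → {A,C} (+1)
site 3, node AHL: AH={A,C} ∪ L={G} → {A,C,G} (+1)
site 3, node ACHL: AHL={A,C,G} ∩ C={C} → {C} (+0)
site 4, node AH: A={G} ∪ H={C} → {C,G} (+1)
site 4, node AHL: AH={C,G} ∩ L={C} → {C} (+0)
site 4, node ACHL: AHL={C} ∩ C={C} → {C} (+0)
site 5, node AH: A={G} ∩ H={G} → {G} (+0)
site 5, node AHL: AH={G} ∪ L={C} → {C,G} (+1)
site 5, node ACHL: AHL={C,G} ∩ C={C} → {C} (+0)
site 6, node AH: A={C} ∩ H={C} → {C} (+0)
site 6, node AHL: AH={C} ∪ L={A} → {A,C} (+1)
site 6, node ACHL: AHL={A,C} ∩ C={A} → {A} (+0)
per-site changes: [1, 2, 2, 2, 1, 1, 1]; total = 10

10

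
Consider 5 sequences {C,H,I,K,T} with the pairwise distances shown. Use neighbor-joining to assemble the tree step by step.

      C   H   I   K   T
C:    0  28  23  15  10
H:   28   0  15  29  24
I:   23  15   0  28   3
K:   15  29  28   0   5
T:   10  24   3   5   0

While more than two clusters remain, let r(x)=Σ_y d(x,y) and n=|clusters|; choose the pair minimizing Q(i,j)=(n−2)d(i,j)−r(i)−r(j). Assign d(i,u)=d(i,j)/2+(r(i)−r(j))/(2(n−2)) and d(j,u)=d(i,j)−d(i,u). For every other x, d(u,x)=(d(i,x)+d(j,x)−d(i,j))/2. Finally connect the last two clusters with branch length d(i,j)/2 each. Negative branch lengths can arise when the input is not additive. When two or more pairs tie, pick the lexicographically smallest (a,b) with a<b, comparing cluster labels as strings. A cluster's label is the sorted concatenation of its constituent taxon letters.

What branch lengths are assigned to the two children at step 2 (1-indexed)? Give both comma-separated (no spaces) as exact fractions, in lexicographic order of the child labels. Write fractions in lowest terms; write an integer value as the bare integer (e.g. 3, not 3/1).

iteration 1: select H,I (d=15, Q=-120); attach at lengths (12, 3); label the merged cluster HI
  updated: d(C,HI)=18, d(HI,K)=21, d(HI,T)=6
iteration 2: select C,K (d=15, Q=-54); attach at lengths (8, 7); label the merged cluster CK
  updated: d(CK,HI)=12, d(CK,T)=0
iteration 3: select CK,HI (d=12, Q=-18); attach at lengths (3, 9); label the merged cluster CHIK
  updated: d(CHIK,T)=-3
iteration 4: select CHIK,T (d=-3); attach at lengths (-3/2, -3/2); label the merged cluster CHIKT
final tree: (((C:8,K:7):3,(H:12,I:3):9):-3/2,T:-3/2)
total length: 39

8,7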